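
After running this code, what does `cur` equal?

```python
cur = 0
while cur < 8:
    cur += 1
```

Let's trace through this code step by step.

Initialize: cur = 0
Entering loop: while cur < 8:

After execution: cur = 8
8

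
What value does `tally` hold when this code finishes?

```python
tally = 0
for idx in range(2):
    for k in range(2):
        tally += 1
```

Let's trace through this code step by step.

Initialize: tally = 0
Entering loop: for idx in range(2):

After execution: tally = 4
4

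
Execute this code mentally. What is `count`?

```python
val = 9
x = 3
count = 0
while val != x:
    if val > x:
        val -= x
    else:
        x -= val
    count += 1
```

Let's trace through this code step by step.

Initialize: val = 9
Initialize: x = 3
Initialize: count = 0
Entering loop: while val != x:

After execution: count = 2
2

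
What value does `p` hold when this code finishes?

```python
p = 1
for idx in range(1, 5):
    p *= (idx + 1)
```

Let's trace through this code step by step.

Initialize: p = 1
Entering loop: for idx in range(1, 5):

After execution: p = 120
120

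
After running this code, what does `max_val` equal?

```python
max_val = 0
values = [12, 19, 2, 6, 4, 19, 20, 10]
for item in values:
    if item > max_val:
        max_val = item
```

Let's trace through this code step by step.

Initialize: max_val = 0
Initialize: values = [12, 19, 2, 6, 4, 19, 20, 10]
Entering loop: for item in values:

After execution: max_val = 20
20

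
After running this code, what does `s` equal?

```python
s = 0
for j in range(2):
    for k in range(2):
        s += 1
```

Let's trace through this code step by step.

Initialize: s = 0
Entering loop: for j in range(2):

After execution: s = 4
4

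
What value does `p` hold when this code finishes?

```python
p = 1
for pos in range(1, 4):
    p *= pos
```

Let's trace through this code step by step.

Initialize: p = 1
Entering loop: for pos in range(1, 4):

After execution: p = 6
6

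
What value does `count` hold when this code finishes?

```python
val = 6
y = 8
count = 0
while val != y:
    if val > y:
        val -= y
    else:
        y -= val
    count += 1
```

Let's trace through this code step by step.

Initialize: val = 6
Initialize: y = 8
Initialize: count = 0
Entering loop: while val != y:

After execution: count = 3
3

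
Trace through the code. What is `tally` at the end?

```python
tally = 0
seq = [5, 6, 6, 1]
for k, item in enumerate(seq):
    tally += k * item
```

Let's trace through this code step by step.

Initialize: tally = 0
Initialize: seq = [5, 6, 6, 1]
Entering loop: for k, item in enumerate(seq):

After execution: tally = 21
21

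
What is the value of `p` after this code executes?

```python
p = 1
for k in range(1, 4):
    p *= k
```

Let's trace through this code step by step.

Initialize: p = 1
Entering loop: for k in range(1, 4):

After execution: p = 6
6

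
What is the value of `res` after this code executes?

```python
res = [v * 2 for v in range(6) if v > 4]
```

Let's trace through this code step by step.

Initialize: res = [v * 2 for v in range(6) if v > 4]

After execution: res = [10]
[10]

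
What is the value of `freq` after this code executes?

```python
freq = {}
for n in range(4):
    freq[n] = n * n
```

Let's trace through this code step by step.

Initialize: freq = {}
Entering loop: for n in range(4):

After execution: freq = {0: 0, 1: 1, 2: 4, 3: 9}
{0: 0, 1: 1, 2: 4, 3: 9}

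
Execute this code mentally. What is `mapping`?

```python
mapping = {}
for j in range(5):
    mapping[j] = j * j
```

Let's trace through this code step by step.

Initialize: mapping = {}
Entering loop: for j in range(5):

After execution: mapping = {0: 0, 1: 1, 2: 4, 3: 9, 4: 16}
{0: 0, 1: 1, 2: 4, 3: 9, 4: 16}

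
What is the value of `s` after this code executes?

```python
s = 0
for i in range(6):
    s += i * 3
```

Let's trace through this code step by step.

Initialize: s = 0
Entering loop: for i in range(6):

After execution: s = 45
45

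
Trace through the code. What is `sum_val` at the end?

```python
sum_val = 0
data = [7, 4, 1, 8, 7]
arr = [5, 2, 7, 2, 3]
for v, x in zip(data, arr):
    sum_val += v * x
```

Let's trace through this code step by step.

Initialize: sum_val = 0
Initialize: data = [7, 4, 1, 8, 7]
Initialize: arr = [5, 2, 7, 2, 3]
Entering loop: for v, x in zip(data, arr):

After execution: sum_val = 87
87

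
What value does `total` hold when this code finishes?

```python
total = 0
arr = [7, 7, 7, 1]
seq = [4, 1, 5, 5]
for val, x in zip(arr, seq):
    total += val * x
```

Let's trace through this code step by step.

Initialize: total = 0
Initialize: arr = [7, 7, 7, 1]
Initialize: seq = [4, 1, 5, 5]
Entering loop: for val, x in zip(arr, seq):

After execution: total = 75
75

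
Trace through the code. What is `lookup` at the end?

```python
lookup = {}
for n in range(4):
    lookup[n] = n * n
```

Let's trace through this code step by step.

Initialize: lookup = {}
Entering loop: for n in range(4):

After execution: lookup = {0: 0, 1: 1, 2: 4, 3: 9}
{0: 0, 1: 1, 2: 4, 3: 9}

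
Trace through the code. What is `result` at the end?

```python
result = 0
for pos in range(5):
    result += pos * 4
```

Let's trace through this code step by step.

Initialize: result = 0
Entering loop: for pos in range(5):

After execution: result = 40
40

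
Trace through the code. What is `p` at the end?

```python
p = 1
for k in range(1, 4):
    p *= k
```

Let's trace through this code step by step.

Initialize: p = 1
Entering loop: for k in range(1, 4):

After execution: p = 6
6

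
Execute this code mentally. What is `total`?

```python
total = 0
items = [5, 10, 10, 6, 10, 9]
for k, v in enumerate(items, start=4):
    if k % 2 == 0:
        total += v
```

Let's trace through this code step by step.

Initialize: total = 0
Initialize: items = [5, 10, 10, 6, 10, 9]
Entering loop: for k, v in enumerate(items, start=4):

After execution: total = 25
25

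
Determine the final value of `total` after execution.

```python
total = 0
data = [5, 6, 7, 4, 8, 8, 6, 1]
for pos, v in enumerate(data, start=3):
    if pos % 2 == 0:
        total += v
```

Let's trace through this code step by step.

Initialize: total = 0
Initialize: data = [5, 6, 7, 4, 8, 8, 6, 1]
Entering loop: for pos, v in enumerate(data, start=3):

After execution: total = 19
19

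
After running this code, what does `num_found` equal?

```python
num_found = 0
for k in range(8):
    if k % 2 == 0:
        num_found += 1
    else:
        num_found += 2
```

Let's trace through this code step by step.

Initialize: num_found = 0
Entering loop: for k in range(8):

After execution: num_found = 12
12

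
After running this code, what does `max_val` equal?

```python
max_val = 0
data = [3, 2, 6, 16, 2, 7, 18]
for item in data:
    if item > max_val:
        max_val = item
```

Let's trace through this code step by step.

Initialize: max_val = 0
Initialize: data = [3, 2, 6, 16, 2, 7, 18]
Entering loop: for item in data:

After execution: max_val = 18
18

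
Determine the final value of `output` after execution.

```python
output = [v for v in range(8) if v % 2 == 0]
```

Let's trace through this code step by step.

Initialize: output = [v for v in range(8) if v % 2 == 0]

After execution: output = [0, 2, 4, 6]
[0, 2, 4, 6]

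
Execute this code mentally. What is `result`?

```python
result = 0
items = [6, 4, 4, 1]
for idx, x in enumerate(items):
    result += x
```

Let's trace through this code step by step.

Initialize: result = 0
Initialize: items = [6, 4, 4, 1]
Entering loop: for idx, x in enumerate(items):

After execution: result = 15
15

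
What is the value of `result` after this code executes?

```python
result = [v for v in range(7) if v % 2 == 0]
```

Let's trace through this code step by step.

Initialize: result = [v for v in range(7) if v % 2 == 0]

After execution: result = [0, 2, 4, 6]
[0, 2, 4, 6]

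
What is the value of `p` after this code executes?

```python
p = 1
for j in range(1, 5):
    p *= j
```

Let's trace through this code step by step.

Initialize: p = 1
Entering loop: for j in range(1, 5):

After execution: p = 24
24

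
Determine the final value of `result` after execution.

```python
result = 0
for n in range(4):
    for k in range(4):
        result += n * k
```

Let's trace through this code step by step.

Initialize: result = 0
Entering loop: for n in range(4):

After execution: result = 36
36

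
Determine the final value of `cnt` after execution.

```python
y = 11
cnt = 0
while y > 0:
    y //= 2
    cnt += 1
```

Let's trace through this code step by step.

Initialize: y = 11
Initialize: cnt = 0
Entering loop: while y > 0:

After execution: cnt = 4
4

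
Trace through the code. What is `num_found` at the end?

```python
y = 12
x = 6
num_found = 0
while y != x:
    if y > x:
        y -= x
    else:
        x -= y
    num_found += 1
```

Let's trace through this code step by step.

Initialize: y = 12
Initialize: x = 6
Initialize: num_found = 0
Entering loop: while y != x:

After execution: num_found = 1
1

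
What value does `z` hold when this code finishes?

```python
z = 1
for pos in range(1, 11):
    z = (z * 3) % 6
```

Let's trace through this code step by step.

Initialize: z = 1
Entering loop: for pos in range(1, 11):

After execution: z = 3
3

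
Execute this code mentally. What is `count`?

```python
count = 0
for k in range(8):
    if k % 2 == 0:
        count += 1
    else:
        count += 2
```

Let's trace through this code step by step.

Initialize: count = 0
Entering loop: for k in range(8):

After execution: count = 12
12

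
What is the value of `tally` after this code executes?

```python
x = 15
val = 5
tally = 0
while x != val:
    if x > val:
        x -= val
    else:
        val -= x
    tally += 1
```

Let's trace through this code step by step.

Initialize: x = 15
Initialize: val = 5
Initialize: tally = 0
Entering loop: while x != val:

After execution: tally = 2
2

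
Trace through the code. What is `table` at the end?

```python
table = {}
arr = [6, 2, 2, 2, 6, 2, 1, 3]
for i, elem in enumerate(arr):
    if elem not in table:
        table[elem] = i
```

Let's trace through this code step by step.

Initialize: table = {}
Initialize: arr = [6, 2, 2, 2, 6, 2, 1, 3]
Entering loop: for i, elem in enumerate(arr):

After execution: table = {6: 0, 2: 1, 1: 6, 3: 7}
{6: 0, 2: 1, 1: 6, 3: 7}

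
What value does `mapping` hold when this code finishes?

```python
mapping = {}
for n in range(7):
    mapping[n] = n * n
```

Let's trace through this code step by step.

Initialize: mapping = {}
Entering loop: for n in range(7):

After execution: mapping = {0: 0, 1: 1, 2: 4, 3: 9, 4: 16, 5: 25, 6: 36}
{0: 0, 1: 1, 2: 4, 3: 9, 4: 16, 5: 25, 6: 36}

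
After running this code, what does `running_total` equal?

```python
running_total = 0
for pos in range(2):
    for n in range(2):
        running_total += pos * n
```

Let's trace through this code step by step.

Initialize: running_total = 0
Entering loop: for pos in range(2):

After execution: running_total = 1
1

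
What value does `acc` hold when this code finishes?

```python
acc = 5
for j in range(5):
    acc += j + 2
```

Let's trace through this code step by step.

Initialize: acc = 5
Entering loop: for j in range(5):

After execution: acc = 25
25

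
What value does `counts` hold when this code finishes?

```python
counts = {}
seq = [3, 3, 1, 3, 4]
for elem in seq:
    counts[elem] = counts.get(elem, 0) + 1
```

Let's trace through this code step by step.

Initialize: counts = {}
Initialize: seq = [3, 3, 1, 3, 4]
Entering loop: for elem in seq:

After execution: counts = {3: 3, 1: 1, 4: 1}
{3: 3, 1: 1, 4: 1}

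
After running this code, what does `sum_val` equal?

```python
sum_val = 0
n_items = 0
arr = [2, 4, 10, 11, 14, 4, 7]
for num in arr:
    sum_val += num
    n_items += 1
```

Let's trace through this code step by step.

Initialize: sum_val = 0
Initialize: n_items = 0
Initialize: arr = [2, 4, 10, 11, 14, 4, 7]
Entering loop: for num in arr:

After execution: sum_val = 52
52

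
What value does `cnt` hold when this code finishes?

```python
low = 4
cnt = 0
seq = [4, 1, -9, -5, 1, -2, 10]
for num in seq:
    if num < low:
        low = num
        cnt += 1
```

Let's trace through this code step by step.

Initialize: low = 4
Initialize: cnt = 0
Initialize: seq = [4, 1, -9, -5, 1, -2, 10]
Entering loop: for num in seq:

After execution: cnt = 2
2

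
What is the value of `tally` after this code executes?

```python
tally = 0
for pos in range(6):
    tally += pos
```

Let's trace through this code step by step.

Initialize: tally = 0
Entering loop: for pos in range(6):

After execution: tally = 15
15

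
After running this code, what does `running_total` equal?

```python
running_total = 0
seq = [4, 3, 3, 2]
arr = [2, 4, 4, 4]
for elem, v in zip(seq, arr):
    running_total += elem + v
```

Let's trace through this code step by step.

Initialize: running_total = 0
Initialize: seq = [4, 3, 3, 2]
Initialize: arr = [2, 4, 4, 4]
Entering loop: for elem, v in zip(seq, arr):

After execution: running_total = 26
26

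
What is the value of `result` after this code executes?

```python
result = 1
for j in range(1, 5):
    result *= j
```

Let's trace through this code step by step.

Initialize: result = 1
Entering loop: for j in range(1, 5):

After execution: result = 24
24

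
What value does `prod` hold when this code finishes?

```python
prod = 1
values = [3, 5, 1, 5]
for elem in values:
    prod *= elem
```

Let's trace through this code step by step.

Initialize: prod = 1
Initialize: values = [3, 5, 1, 5]
Entering loop: for elem in values:

After execution: prod = 75
75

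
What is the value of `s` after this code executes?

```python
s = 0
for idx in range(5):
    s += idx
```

Let's trace through this code step by step.

Initialize: s = 0
Entering loop: for idx in range(5):

After execution: s = 10
10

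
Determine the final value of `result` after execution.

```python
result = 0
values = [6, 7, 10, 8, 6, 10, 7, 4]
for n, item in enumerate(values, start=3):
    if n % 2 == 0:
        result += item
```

Let's trace through this code step by step.

Initialize: result = 0
Initialize: values = [6, 7, 10, 8, 6, 10, 7, 4]
Entering loop: for n, item in enumerate(values, start=3):

After execution: result = 29
29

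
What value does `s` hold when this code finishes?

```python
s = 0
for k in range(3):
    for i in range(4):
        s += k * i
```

Let's trace through this code step by step.

Initialize: s = 0
Entering loop: for k in range(3):

After execution: s = 18
18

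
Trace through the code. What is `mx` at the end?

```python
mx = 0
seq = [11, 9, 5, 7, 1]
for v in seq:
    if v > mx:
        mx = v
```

Let's trace through this code step by step.

Initialize: mx = 0
Initialize: seq = [11, 9, 5, 7, 1]
Entering loop: for v in seq:

After execution: mx = 11
11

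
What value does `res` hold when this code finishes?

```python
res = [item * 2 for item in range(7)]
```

Let's trace through this code step by step.

Initialize: res = [item * 2 for item in range(7)]

After execution: res = [0, 2, 4, 6, 8, 10, 12]
[0, 2, 4, 6, 8, 10, 12]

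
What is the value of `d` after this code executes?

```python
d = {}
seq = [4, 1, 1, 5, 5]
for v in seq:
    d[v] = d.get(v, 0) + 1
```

Let's trace through this code step by step.

Initialize: d = {}
Initialize: seq = [4, 1, 1, 5, 5]
Entering loop: for v in seq:

After execution: d = {4: 1, 1: 2, 5: 2}
{4: 1, 1: 2, 5: 2}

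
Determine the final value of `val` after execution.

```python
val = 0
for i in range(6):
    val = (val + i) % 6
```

Let's trace through this code step by step.

Initialize: val = 0
Entering loop: for i in range(6):

After execution: val = 3
3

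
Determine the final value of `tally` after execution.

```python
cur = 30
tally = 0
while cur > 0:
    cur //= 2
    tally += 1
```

Let's trace through this code step by step.

Initialize: cur = 30
Initialize: tally = 0
Entering loop: while cur > 0:

After execution: tally = 5
5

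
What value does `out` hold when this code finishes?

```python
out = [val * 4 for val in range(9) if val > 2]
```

Let's trace through this code step by step.

Initialize: out = [val * 4 for val in range(9) if val > 2]

After execution: out = [12, 16, 20, 24, 28, 32]
[12, 16, 20, 24, 28, 32]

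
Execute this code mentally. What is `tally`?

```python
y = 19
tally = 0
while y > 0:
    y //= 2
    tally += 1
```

Let's trace through this code step by step.

Initialize: y = 19
Initialize: tally = 0
Entering loop: while y > 0:

After execution: tally = 5
5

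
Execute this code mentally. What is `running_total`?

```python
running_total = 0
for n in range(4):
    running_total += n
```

Let's trace through this code step by step.

Initialize: running_total = 0
Entering loop: for n in range(4):

After execution: running_total = 6
6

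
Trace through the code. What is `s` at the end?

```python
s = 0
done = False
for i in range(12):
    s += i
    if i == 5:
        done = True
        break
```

Let's trace through this code step by step.

Initialize: s = 0
Initialize: done = False
Entering loop: for i in range(12):

After execution: s = 15
15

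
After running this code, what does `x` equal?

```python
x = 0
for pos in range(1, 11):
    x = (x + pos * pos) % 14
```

Let's trace through this code step by step.

Initialize: x = 0
Entering loop: for pos in range(1, 11):

After execution: x = 7
7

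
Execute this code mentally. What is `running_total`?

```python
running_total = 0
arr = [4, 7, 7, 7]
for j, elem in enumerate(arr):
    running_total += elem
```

Let's trace through this code step by step.

Initialize: running_total = 0
Initialize: arr = [4, 7, 7, 7]
Entering loop: for j, elem in enumerate(arr):

After execution: running_total = 25
25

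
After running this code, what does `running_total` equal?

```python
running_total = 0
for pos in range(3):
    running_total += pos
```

Let's trace through this code step by step.

Initialize: running_total = 0
Entering loop: for pos in range(3):

After execution: running_total = 3
3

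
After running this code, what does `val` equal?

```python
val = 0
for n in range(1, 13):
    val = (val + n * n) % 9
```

Let's trace through this code step by step.

Initialize: val = 0
Entering loop: for n in range(1, 13):

After execution: val = 2
2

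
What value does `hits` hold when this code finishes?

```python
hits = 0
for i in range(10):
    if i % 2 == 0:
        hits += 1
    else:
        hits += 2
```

Let's trace through this code step by step.

Initialize: hits = 0
Entering loop: for i in range(10):

After execution: hits = 15
15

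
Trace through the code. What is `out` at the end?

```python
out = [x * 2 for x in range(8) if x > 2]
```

Let's trace through this code step by step.

Initialize: out = [x * 2 for x in range(8) if x > 2]

After execution: out = [6, 8, 10, 12, 14]
[6, 8, 10, 12, 14]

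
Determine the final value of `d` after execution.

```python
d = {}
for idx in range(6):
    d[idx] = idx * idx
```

Let's trace through this code step by step.

Initialize: d = {}
Entering loop: for idx in range(6):

After execution: d = {0: 0, 1: 1, 2: 4, 3: 9, 4: 16, 5: 25}
{0: 0, 1: 1, 2: 4, 3: 9, 4: 16, 5: 25}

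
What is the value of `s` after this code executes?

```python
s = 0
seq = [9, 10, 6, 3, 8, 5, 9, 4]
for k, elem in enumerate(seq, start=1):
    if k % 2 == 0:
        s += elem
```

Let's trace through this code step by step.

Initialize: s = 0
Initialize: seq = [9, 10, 6, 3, 8, 5, 9, 4]
Entering loop: for k, elem in enumerate(seq, start=1):

After execution: s = 22
22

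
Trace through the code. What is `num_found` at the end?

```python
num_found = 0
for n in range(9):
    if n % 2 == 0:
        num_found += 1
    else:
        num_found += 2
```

Let's trace through this code step by step.

Initialize: num_found = 0
Entering loop: for n in range(9):

After execution: num_found = 13
13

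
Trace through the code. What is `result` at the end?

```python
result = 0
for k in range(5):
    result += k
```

Let's trace through this code step by step.

Initialize: result = 0
Entering loop: for k in range(5):

After execution: result = 10
10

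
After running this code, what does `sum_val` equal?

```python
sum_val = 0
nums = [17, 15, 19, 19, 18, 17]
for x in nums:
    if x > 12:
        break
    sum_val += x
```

Let's trace through this code step by step.

Initialize: sum_val = 0
Initialize: nums = [17, 15, 19, 19, 18, 17]
Entering loop: for x in nums:

After execution: sum_val = 0
0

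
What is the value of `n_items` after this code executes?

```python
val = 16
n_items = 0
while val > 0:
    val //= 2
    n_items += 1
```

Let's trace through this code step by step.

Initialize: val = 16
Initialize: n_items = 0
Entering loop: while val > 0:

After execution: n_items = 5
5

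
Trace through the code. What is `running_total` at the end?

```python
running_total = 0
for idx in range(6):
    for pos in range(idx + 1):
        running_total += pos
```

Let's trace through this code step by step.

Initialize: running_total = 0
Entering loop: for idx in range(6):

After execution: running_total = 35
35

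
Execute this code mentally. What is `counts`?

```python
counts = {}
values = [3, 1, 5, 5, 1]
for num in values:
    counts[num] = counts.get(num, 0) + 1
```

Let's trace through this code step by step.

Initialize: counts = {}
Initialize: values = [3, 1, 5, 5, 1]
Entering loop: for num in values:

After execution: counts = {3: 1, 1: 2, 5: 2}
{3: 1, 1: 2, 5: 2}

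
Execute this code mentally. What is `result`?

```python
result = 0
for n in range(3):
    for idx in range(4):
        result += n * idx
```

Let's trace through this code step by step.

Initialize: result = 0
Entering loop: for n in range(3):

After execution: result = 18
18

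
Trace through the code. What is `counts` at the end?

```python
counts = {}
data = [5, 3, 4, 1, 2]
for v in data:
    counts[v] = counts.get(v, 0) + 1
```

Let's trace through this code step by step.

Initialize: counts = {}
Initialize: data = [5, 3, 4, 1, 2]
Entering loop: for v in data:

After execution: counts = {5: 1, 3: 1, 4: 1, 1: 1, 2: 1}
{5: 1, 3: 1, 4: 1, 1: 1, 2: 1}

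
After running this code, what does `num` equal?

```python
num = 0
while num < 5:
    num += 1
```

Let's trace through this code step by step.

Initialize: num = 0
Entering loop: while num < 5:

After execution: num = 5
5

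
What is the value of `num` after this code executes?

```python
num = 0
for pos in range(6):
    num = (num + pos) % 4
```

Let's trace through this code step by step.

Initialize: num = 0
Entering loop: for pos in range(6):

After execution: num = 3
3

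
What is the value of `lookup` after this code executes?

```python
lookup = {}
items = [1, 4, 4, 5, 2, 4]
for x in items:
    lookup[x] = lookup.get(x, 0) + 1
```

Let's trace through this code step by step.

Initialize: lookup = {}
Initialize: items = [1, 4, 4, 5, 2, 4]
Entering loop: for x in items:

After execution: lookup = {1: 1, 4: 3, 5: 1, 2: 1}
{1: 1, 4: 3, 5: 1, 2: 1}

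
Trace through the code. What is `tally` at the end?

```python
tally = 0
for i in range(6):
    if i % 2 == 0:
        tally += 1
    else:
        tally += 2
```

Let's trace through this code step by step.

Initialize: tally = 0
Entering loop: for i in range(6):

After execution: tally = 9
9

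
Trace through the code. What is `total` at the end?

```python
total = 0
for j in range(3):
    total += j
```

Let's trace through this code step by step.

Initialize: total = 0
Entering loop: for j in range(3):

After execution: total = 3
3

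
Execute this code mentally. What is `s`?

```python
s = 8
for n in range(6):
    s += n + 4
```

Let's trace through this code step by step.

Initialize: s = 8
Entering loop: for n in range(6):

After execution: s = 47
47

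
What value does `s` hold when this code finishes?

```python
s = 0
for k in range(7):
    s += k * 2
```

Let's trace through this code step by step.

Initialize: s = 0
Entering loop: for k in range(7):

After execution: s = 42
42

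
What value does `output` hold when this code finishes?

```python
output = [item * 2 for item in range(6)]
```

Let's trace through this code step by step.

Initialize: output = [item * 2 for item in range(6)]

After execution: output = [0, 2, 4, 6, 8, 10]
[0, 2, 4, 6, 8, 10]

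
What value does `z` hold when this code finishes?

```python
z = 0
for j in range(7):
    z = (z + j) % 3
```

Let's trace through this code step by step.

Initialize: z = 0
Entering loop: for j in range(7):

After execution: z = 0
0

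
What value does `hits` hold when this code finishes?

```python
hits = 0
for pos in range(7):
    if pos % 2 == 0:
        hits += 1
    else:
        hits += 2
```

Let's trace through this code step by step.

Initialize: hits = 0
Entering loop: for pos in range(7):

After execution: hits = 10
10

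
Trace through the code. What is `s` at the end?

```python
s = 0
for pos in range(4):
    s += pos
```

Let's trace through this code step by step.

Initialize: s = 0
Entering loop: for pos in range(4):

After execution: s = 6
6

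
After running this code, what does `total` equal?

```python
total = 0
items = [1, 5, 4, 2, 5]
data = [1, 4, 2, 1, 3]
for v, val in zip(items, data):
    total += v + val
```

Let's trace through this code step by step.

Initialize: total = 0
Initialize: items = [1, 5, 4, 2, 5]
Initialize: data = [1, 4, 2, 1, 3]
Entering loop: for v, val in zip(items, data):

After execution: total = 28
28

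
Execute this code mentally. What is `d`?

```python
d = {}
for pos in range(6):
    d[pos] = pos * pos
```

Let's trace through this code step by step.

Initialize: d = {}
Entering loop: for pos in range(6):

After execution: d = {0: 0, 1: 1, 2: 4, 3: 9, 4: 16, 5: 25}
{0: 0, 1: 1, 2: 4, 3: 9, 4: 16, 5: 25}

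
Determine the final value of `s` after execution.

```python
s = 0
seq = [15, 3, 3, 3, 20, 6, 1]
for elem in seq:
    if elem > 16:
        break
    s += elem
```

Let's trace through this code step by step.

Initialize: s = 0
Initialize: seq = [15, 3, 3, 3, 20, 6, 1]
Entering loop: for elem in seq:

After execution: s = 24
24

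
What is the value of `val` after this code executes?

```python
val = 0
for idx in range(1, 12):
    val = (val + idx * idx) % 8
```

Let's trace through this code step by step.

Initialize: val = 0
Entering loop: for idx in range(1, 12):

After execution: val = 2
2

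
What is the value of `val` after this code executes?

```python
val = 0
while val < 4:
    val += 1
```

Let's trace through this code step by step.

Initialize: val = 0
Entering loop: while val < 4:

After execution: val = 4
4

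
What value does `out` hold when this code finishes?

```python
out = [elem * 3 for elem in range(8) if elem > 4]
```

Let's trace through this code step by step.

Initialize: out = [elem * 3 for elem in range(8) if elem > 4]

After execution: out = [15, 18, 21]
[15, 18, 21]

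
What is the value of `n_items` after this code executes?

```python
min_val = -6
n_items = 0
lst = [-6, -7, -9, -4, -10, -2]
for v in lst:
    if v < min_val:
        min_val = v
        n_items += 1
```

Let's trace through this code step by step.

Initialize: min_val = -6
Initialize: n_items = 0
Initialize: lst = [-6, -7, -9, -4, -10, -2]
Entering loop: for v in lst:

After execution: n_items = 3
3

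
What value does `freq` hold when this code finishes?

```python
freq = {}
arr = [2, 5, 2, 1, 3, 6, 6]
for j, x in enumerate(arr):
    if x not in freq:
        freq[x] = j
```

Let's trace through this code step by step.

Initialize: freq = {}
Initialize: arr = [2, 5, 2, 1, 3, 6, 6]
Entering loop: for j, x in enumerate(arr):

After execution: freq = {2: 0, 5: 1, 1: 3, 3: 4, 6: 5}
{2: 0, 5: 1, 1: 3, 3: 4, 6: 5}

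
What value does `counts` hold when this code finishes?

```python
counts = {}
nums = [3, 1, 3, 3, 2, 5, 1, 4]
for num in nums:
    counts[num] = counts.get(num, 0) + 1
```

Let's trace through this code step by step.

Initialize: counts = {}
Initialize: nums = [3, 1, 3, 3, 2, 5, 1, 4]
Entering loop: for num in nums:

After execution: counts = {3: 3, 1: 2, 2: 1, 5: 1, 4: 1}
{3: 3, 1: 2, 2: 1, 5: 1, 4: 1}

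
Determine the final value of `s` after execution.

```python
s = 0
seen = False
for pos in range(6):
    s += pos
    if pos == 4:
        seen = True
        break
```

Let's trace through this code step by step.

Initialize: s = 0
Initialize: seen = False
Entering loop: for pos in range(6):

After execution: s = 10
10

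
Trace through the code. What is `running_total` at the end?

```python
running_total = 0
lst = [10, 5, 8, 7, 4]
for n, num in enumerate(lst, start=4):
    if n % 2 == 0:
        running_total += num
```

Let's trace through this code step by step.

Initialize: running_total = 0
Initialize: lst = [10, 5, 8, 7, 4]
Entering loop: for n, num in enumerate(lst, start=4):

After execution: running_total = 22
22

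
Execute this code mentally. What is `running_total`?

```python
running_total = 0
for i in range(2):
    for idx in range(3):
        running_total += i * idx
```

Let's trace through this code step by step.

Initialize: running_total = 0
Entering loop: for i in range(2):

After execution: running_total = 3
3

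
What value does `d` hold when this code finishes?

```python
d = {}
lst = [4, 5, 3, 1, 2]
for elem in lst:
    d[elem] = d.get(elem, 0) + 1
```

Let's trace through this code step by step.

Initialize: d = {}
Initialize: lst = [4, 5, 3, 1, 2]
Entering loop: for elem in lst:

After execution: d = {4: 1, 5: 1, 3: 1, 1: 1, 2: 1}
{4: 1, 5: 1, 3: 1, 1: 1, 2: 1}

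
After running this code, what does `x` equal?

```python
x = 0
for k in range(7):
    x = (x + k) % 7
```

Let's trace through this code step by step.

Initialize: x = 0
Entering loop: for k in range(7):

After execution: x = 0
0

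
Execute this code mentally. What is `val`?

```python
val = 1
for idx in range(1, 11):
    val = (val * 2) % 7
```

Let's trace through this code step by step.

Initialize: val = 1
Entering loop: for idx in range(1, 11):

After execution: val = 2
2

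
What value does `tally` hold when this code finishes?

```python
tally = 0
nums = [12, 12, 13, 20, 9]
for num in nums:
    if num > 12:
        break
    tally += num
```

Let's trace through this code step by step.

Initialize: tally = 0
Initialize: nums = [12, 12, 13, 20, 9]
Entering loop: for num in nums:

After execution: tally = 24
24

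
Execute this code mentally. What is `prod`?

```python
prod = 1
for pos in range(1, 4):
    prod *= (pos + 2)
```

Let's trace through this code step by step.

Initialize: prod = 1
Entering loop: for pos in range(1, 4):

After execution: prod = 60
60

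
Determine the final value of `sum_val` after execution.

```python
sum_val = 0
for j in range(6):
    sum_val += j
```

Let's trace through this code step by step.

Initialize: sum_val = 0
Entering loop: for j in range(6):

After execution: sum_val = 15
15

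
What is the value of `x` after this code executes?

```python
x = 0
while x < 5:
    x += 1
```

Let's trace through this code step by step.

Initialize: x = 0
Entering loop: while x < 5:

After execution: x = 5
5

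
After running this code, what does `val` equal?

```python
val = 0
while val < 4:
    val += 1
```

Let's trace through this code step by step.

Initialize: val = 0
Entering loop: while val < 4:

After execution: val = 4
4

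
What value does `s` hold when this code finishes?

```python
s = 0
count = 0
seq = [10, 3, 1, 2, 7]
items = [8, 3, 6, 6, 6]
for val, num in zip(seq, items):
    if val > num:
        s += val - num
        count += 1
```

Let's trace through this code step by step.

Initialize: s = 0
Initialize: count = 0
Initialize: seq = [10, 3, 1, 2, 7]
Initialize: items = [8, 3, 6, 6, 6]
Entering loop: for val, num in zip(seq, items):

After execution: s = 3
3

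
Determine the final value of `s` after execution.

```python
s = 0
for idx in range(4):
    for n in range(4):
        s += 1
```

Let's trace through this code step by step.

Initialize: s = 0
Entering loop: for idx in range(4):

After execution: s = 16
16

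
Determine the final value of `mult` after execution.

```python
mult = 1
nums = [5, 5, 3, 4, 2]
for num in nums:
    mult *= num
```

Let's trace through this code step by step.

Initialize: mult = 1
Initialize: nums = [5, 5, 3, 4, 2]
Entering loop: for num in nums:

After execution: mult = 600
600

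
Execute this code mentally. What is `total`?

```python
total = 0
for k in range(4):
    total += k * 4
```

Let's trace through this code step by step.

Initialize: total = 0
Entering loop: for k in range(4):

After execution: total = 24
24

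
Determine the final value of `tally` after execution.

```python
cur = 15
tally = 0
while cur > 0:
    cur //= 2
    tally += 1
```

Let's trace through this code step by step.

Initialize: cur = 15
Initialize: tally = 0
Entering loop: while cur > 0:

After execution: tally = 4
4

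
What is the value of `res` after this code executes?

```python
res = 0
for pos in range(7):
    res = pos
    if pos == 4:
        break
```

Let's trace through this code step by step.

Initialize: res = 0
Entering loop: for pos in range(7):

After execution: res = 4
4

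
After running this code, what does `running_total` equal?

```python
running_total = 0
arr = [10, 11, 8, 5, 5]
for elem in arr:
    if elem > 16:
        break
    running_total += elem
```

Let's trace through this code step by step.

Initialize: running_total = 0
Initialize: arr = [10, 11, 8, 5, 5]
Entering loop: for elem in arr:

After execution: running_total = 39
39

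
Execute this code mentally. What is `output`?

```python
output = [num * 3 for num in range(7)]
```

Let's trace through this code step by step.

Initialize: output = [num * 3 for num in range(7)]

After execution: output = [0, 3, 6, 9, 12, 15, 18]
[0, 3, 6, 9, 12, 15, 18]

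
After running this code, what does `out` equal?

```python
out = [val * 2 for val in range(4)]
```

Let's trace through this code step by step.

Initialize: out = [val * 2 for val in range(4)]

After execution: out = [0, 2, 4, 6]
[0, 2, 4, 6]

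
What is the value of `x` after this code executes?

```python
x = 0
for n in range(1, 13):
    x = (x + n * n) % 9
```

Let's trace through this code step by step.

Initialize: x = 0
Entering loop: for n in range(1, 13):

After execution: x = 2
2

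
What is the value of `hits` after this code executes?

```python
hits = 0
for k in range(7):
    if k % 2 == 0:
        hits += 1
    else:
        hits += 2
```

Let's trace through this code step by step.

Initialize: hits = 0
Entering loop: for k in range(7):

After execution: hits = 10
10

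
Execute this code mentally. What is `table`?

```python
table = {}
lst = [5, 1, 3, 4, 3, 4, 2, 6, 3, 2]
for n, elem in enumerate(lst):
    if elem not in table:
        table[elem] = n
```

Let's trace through this code step by step.

Initialize: table = {}
Initialize: lst = [5, 1, 3, 4, 3, 4, 2, 6, 3, 2]
Entering loop: for n, elem in enumerate(lst):

After execution: table = {5: 0, 1: 1, 3: 2, 4: 3, 2: 6, 6: 7}
{5: 0, 1: 1, 3: 2, 4: 3, 2: 6, 6: 7}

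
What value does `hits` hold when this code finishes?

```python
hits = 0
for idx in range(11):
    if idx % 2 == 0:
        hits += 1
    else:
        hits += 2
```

Let's trace through this code step by step.

Initialize: hits = 0
Entering loop: for idx in range(11):

After execution: hits = 16
16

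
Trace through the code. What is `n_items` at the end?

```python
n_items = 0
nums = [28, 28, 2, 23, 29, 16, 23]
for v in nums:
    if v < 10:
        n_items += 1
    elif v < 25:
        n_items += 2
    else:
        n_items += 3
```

Let's trace through this code step by step.

Initialize: n_items = 0
Initialize: nums = [28, 28, 2, 23, 29, 16, 23]
Entering loop: for v in nums:

After execution: n_items = 16
16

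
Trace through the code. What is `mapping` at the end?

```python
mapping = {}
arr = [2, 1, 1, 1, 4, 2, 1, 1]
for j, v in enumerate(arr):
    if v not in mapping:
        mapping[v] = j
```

Let's trace through this code step by step.

Initialize: mapping = {}
Initialize: arr = [2, 1, 1, 1, 4, 2, 1, 1]
Entering loop: for j, v in enumerate(arr):

After execution: mapping = {2: 0, 1: 1, 4: 4}
{2: 0, 1: 1, 4: 4}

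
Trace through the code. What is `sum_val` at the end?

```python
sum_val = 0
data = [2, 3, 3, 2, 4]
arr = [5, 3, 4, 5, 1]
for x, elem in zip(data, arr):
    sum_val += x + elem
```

Let's trace through this code step by step.

Initialize: sum_val = 0
Initialize: data = [2, 3, 3, 2, 4]
Initialize: arr = [5, 3, 4, 5, 1]
Entering loop: for x, elem in zip(data, arr):

After execution: sum_val = 32
32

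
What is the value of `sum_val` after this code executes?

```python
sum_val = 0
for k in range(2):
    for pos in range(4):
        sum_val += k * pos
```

Let's trace through this code step by step.

Initialize: sum_val = 0
Entering loop: for k in range(2):

After execution: sum_val = 6
6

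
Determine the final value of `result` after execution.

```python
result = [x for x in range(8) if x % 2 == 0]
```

Let's trace through this code step by step.

Initialize: result = [x for x in range(8) if x % 2 == 0]

After execution: result = [0, 2, 4, 6]
[0, 2, 4, 6]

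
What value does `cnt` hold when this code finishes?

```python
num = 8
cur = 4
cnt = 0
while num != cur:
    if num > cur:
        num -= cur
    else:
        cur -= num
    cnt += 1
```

Let's trace through this code step by step.

Initialize: num = 8
Initialize: cur = 4
Initialize: cnt = 0
Entering loop: while num != cur:

After execution: cnt = 1
1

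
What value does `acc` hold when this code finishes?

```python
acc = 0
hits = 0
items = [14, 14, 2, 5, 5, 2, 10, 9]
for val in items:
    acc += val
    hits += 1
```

Let's trace through this code step by step.

Initialize: acc = 0
Initialize: hits = 0
Initialize: items = [14, 14, 2, 5, 5, 2, 10, 9]
Entering loop: for val in items:

After execution: acc = 61
61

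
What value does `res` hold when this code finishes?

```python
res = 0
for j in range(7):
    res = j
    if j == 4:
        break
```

Let's trace through this code step by step.

Initialize: res = 0
Entering loop: for j in range(7):

After execution: res = 4
4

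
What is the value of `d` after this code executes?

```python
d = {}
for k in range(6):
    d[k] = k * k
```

Let's trace through this code step by step.

Initialize: d = {}
Entering loop: for k in range(6):

After execution: d = {0: 0, 1: 1, 2: 4, 3: 9, 4: 16, 5: 25}
{0: 0, 1: 1, 2: 4, 3: 9, 4: 16, 5: 25}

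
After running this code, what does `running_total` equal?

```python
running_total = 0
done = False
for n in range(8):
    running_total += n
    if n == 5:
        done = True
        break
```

Let's trace through this code step by step.

Initialize: running_total = 0
Initialize: done = False
Entering loop: for n in range(8):

After execution: running_total = 15
15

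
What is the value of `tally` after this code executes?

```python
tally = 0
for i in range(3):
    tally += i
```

Let's trace through this code step by step.

Initialize: tally = 0
Entering loop: for i in range(3):

After execution: tally = 3
3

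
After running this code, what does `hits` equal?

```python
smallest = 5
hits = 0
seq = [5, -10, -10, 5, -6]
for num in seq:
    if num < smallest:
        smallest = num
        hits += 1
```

Let's trace through this code step by step.

Initialize: smallest = 5
Initialize: hits = 0
Initialize: seq = [5, -10, -10, 5, -6]
Entering loop: for num in seq:

After execution: hits = 1
1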